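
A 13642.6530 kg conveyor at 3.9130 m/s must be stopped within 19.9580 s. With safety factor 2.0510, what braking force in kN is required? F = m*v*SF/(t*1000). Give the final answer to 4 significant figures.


F = 13642.6530 * 3.9130 / 19.9580 * 2.0510 / 1000
F = 5.486 kN


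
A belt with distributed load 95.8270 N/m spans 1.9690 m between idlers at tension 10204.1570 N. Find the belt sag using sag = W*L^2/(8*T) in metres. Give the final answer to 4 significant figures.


sag = 95.8270 * 1.9690^2 / (8 * 10204.1570)
sag = 0.004551 m


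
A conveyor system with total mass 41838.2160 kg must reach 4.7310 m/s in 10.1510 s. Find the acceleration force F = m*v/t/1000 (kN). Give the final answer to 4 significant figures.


F = 41838.2160 * 4.7310 / 10.1510 / 1000
F = 19.50 kN


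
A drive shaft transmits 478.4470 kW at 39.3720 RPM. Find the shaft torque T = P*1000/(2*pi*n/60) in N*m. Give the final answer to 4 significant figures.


omega = 2*pi*39.3720/60 = 4.12303 rad/s
T = 478.4470*1000 / 4.12303
T = 116000 N*m


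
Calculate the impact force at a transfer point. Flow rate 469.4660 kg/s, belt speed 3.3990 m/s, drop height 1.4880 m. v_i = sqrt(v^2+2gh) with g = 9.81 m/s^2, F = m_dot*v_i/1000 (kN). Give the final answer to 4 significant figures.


v_i = sqrt(3.3990^2 + 2*9.81*1.4880) = 6.3834 m/s
F = 469.4660 * 6.3834 / 1000
F = 2.997 kN


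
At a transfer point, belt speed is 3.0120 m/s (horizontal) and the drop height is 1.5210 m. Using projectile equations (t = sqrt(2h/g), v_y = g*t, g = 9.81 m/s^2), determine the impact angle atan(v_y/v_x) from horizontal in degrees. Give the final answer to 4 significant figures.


t = sqrt(2*1.5210/9.81) = 0.556859 s
v_y = 9.81 * 0.556859 = 5.46279 m/s
angle = atan(5.46279 / 3.0120) = 61.13 deg


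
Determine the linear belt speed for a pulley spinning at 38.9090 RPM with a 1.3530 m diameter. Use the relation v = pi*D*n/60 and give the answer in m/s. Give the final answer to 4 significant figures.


v = pi * 1.3530 * 38.9090 / 60
v = 2.756 m/s


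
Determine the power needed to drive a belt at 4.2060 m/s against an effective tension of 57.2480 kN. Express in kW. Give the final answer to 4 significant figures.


P = Te * v = 57.2480 * 4.2060
P = 240.8 kW


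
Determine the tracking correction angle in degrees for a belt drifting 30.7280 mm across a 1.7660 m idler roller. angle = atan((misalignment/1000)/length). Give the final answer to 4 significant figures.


misalign_m = 30.7280 / 1000 = 0.030728 m
angle = atan(0.030728 / 1.7660)
angle = 0.9968 deg


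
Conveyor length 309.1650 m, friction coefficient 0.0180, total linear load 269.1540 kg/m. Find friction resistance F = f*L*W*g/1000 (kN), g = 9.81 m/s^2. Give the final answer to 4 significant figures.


F = 0.0180 * 309.1650 * 269.1540 * 9.81 / 1000
F = 14.69 kN


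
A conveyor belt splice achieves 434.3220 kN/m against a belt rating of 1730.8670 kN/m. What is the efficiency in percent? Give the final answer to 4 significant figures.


Eff = 434.3220 / 1730.8670 * 100
Eff = 25.09 %


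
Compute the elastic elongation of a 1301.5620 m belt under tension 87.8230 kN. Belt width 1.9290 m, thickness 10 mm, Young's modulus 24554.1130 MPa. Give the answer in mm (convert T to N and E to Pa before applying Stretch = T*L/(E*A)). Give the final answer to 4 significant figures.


A = 1.9290 * 0.01 = 0.01929 m^2
Stretch = 87.8230*1000 * 1301.5620 / (24554.1130e6 * 0.01929) * 1000
Stretch = 241.3 mm


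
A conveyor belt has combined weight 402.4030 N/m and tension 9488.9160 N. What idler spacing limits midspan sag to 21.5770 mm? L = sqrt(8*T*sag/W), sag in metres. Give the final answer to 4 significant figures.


sag = 21.5770/1000 = 0.021577 m
L = sqrt(8 * 9488.9160 * 0.021577 / 402.4030)
L = 2.018 m


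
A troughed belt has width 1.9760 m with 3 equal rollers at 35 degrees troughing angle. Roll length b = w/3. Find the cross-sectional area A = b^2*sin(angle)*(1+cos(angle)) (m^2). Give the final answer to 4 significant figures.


b = 1.9760/3 = 0.658667 m
A = 0.658667^2 * sin(35 deg) * (1 + cos(35 deg))
A = 0.4527 m^2


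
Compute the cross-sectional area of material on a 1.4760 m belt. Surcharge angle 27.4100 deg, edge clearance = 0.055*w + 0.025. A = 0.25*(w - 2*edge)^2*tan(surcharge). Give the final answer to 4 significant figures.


edge = 0.055*1.4760 + 0.025 = 0.10618 m
ew = 1.4760 - 2*0.10618 = 1.26364 m
A = 0.25 * 1.26364^2 * tan(27.4100 deg)
A = 0.2070 m^2


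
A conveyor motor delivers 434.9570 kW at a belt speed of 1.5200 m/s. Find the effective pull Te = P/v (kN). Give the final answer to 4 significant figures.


Te = P / v = 434.9570 / 1.5200
Te = 286.2 kN


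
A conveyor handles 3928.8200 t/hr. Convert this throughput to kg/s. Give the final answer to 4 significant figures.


m_dot = 3928.8200 * 1000 / 3600
m_dot = 1091 kg/s


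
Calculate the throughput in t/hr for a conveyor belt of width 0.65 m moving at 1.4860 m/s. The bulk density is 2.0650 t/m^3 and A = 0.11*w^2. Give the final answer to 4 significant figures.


A = 0.11 * 0.65^2 = 0.046475 m^2
C = 0.046475 * 1.4860 * 2.0650 * 3600
C = 513.4 t/hr


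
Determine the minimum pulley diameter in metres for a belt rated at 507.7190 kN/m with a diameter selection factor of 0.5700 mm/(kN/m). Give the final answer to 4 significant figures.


D = 507.7190 * 0.5700 / 1000
D = 0.2894 m


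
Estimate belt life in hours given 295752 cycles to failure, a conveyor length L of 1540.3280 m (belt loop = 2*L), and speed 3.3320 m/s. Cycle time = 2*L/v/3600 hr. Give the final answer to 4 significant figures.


cycle_time = 2 * 1540.3280 / 3.3320 / 3600 = 0.256824 hr
life = 295752 * 0.256824 = 75960 hours


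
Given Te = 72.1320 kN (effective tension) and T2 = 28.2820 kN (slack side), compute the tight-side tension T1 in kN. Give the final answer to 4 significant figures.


T1 = Te + T2 = 72.1320 + 28.2820
T1 = 100.4 kN


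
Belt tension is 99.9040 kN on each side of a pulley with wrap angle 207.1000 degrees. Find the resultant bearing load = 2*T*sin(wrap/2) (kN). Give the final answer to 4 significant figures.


F = 2 * 99.9040 * sin(207.1000/2 deg)
F = 194.2 kN


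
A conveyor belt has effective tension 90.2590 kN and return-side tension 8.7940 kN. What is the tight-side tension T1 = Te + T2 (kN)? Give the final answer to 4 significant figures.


T1 = Te + T2 = 90.2590 + 8.7940
T1 = 99.05 kN


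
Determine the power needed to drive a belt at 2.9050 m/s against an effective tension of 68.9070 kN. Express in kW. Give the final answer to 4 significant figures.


P = Te * v = 68.9070 * 2.9050
P = 200.2 kW


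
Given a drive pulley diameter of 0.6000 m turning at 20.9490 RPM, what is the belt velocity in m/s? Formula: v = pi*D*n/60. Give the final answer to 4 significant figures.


v = pi * 0.6000 * 20.9490 / 60
v = 0.6581 m/s


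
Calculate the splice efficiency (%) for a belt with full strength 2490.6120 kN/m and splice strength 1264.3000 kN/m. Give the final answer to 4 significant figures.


Eff = 1264.3000 / 2490.6120 * 100
Eff = 50.76 %


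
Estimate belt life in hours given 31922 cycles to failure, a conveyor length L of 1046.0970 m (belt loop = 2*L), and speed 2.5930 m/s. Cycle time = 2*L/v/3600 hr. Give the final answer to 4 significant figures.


cycle_time = 2 * 1046.0970 / 2.5930 / 3600 = 0.224128 hr
life = 31922 * 0.224128 = 7155 hours


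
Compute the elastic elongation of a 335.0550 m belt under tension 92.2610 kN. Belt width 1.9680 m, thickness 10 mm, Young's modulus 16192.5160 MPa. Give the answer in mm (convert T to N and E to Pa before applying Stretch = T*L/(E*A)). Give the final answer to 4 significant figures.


A = 1.9680 * 0.01 = 0.01968 m^2
Stretch = 92.2610*1000 * 335.0550 / (16192.5160e6 * 0.01968) * 1000
Stretch = 97.01 mm


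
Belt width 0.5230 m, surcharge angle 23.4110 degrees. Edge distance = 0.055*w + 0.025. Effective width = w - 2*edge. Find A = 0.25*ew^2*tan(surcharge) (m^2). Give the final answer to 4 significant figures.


edge = 0.055*0.5230 + 0.025 = 0.053765 m
ew = 0.5230 - 2*0.053765 = 0.41547 m
A = 0.25 * 0.41547^2 * tan(23.4110 deg)
A = 0.01868 m^2


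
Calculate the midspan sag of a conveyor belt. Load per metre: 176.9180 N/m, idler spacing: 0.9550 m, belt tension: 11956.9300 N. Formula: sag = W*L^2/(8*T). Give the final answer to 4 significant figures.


sag = 176.9180 * 0.9550^2 / (8 * 11956.9300)
sag = 0.001687 m


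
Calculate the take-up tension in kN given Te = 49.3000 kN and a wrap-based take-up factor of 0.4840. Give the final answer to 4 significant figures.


T_tu = 49.3000 * 0.4840
T_tu = 23.86 kN


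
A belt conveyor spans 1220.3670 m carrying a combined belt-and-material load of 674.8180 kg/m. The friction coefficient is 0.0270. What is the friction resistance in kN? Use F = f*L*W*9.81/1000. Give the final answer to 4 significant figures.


F = 0.0270 * 1220.3670 * 674.8180 * 9.81 / 1000
F = 218.1 kN


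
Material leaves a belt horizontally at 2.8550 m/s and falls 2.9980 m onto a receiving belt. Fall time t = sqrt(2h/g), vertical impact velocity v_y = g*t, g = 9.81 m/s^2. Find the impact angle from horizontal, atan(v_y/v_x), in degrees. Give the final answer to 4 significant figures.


t = sqrt(2*2.9980/9.81) = 0.781801 s
v_y = 9.81 * 0.781801 = 7.66947 m/s
angle = atan(7.66947 / 2.8550) = 69.58 deg


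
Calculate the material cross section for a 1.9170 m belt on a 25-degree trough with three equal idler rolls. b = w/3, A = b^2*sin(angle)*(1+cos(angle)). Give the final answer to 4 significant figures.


b = 1.9170/3 = 0.639 m
A = 0.639^2 * sin(25 deg) * (1 + cos(25 deg))
A = 0.3290 m^2


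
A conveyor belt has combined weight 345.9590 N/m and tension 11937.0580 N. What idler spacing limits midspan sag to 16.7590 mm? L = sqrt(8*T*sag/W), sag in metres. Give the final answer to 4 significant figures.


sag = 16.7590/1000 = 0.016759 m
L = sqrt(8 * 11937.0580 * 0.016759 / 345.9590)
L = 2.151 m


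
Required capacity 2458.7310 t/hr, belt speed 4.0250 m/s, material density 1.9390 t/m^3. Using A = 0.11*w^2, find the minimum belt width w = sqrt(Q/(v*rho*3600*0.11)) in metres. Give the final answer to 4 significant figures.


A_req = 2458.7310 / (4.0250 * 1.9390 * 3600) = 0.0875114 m^2
w = sqrt(0.0875114 / 0.11)
w = 0.8919 m


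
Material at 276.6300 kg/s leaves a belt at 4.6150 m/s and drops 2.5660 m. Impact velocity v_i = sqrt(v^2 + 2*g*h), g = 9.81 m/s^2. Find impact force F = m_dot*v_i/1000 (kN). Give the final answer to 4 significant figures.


v_i = sqrt(4.6150^2 + 2*9.81*2.5660) = 8.46423 m/s
F = 276.6300 * 8.46423 / 1000
F = 2.341 kN


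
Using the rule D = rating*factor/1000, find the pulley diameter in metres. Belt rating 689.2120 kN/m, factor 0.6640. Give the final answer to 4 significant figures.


D = 689.2120 * 0.6640 / 1000
D = 0.4576 m


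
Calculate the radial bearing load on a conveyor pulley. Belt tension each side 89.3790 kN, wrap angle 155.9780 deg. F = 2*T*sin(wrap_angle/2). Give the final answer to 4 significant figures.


F = 2 * 89.3790 * sin(155.9780/2 deg)
F = 174.8 kN


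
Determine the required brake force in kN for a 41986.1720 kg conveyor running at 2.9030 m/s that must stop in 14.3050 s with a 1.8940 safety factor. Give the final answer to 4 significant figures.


F = 41986.1720 * 2.9030 / 14.3050 * 1.8940 / 1000
F = 16.14 kN


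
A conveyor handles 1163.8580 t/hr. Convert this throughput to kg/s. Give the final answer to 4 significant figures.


m_dot = 1163.8580 * 1000 / 3600
m_dot = 323.3 kg/s


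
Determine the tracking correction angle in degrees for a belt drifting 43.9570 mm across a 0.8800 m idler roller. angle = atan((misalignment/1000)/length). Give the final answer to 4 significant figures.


misalign_m = 43.9570 / 1000 = 0.043957 m
angle = atan(0.043957 / 0.8800)
angle = 2.860 deg


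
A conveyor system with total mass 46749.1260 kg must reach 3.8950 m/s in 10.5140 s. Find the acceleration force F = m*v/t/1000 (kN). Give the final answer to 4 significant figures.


F = 46749.1260 * 3.8950 / 10.5140 / 1000
F = 17.32 kN


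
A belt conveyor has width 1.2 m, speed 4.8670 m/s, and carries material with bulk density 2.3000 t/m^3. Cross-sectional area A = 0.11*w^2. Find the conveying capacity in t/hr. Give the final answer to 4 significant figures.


A = 0.11 * 1.2^2 = 0.1584 m^2
C = 0.1584 * 4.8670 * 2.3000 * 3600
C = 6383 t/hr


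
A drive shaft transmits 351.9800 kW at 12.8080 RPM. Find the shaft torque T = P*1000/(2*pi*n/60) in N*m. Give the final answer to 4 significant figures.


omega = 2*pi*12.8080/60 = 1.34125 rad/s
T = 351.9800*1000 / 1.34125
T = 262400 N*m


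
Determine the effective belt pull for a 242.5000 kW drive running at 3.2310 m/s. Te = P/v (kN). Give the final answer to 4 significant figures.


Te = P / v = 242.5000 / 3.2310
Te = 75.05 kN


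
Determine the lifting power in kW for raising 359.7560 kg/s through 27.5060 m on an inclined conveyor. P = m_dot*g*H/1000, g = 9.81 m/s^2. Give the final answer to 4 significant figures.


P = 359.7560 * 9.81 * 27.5060 / 1000
P = 97.07 kW


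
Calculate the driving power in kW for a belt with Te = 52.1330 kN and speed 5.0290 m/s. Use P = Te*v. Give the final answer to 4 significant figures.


P = Te * v = 52.1330 * 5.0290
P = 262.2 kW


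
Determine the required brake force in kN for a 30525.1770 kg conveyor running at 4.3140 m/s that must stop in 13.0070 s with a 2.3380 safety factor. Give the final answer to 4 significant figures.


F = 30525.1770 * 4.3140 / 13.0070 * 2.3380 / 1000
F = 23.67 kN


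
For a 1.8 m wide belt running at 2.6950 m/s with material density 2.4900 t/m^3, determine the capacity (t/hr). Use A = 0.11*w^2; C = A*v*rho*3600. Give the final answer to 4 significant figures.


A = 0.11 * 1.8^2 = 0.3564 m^2
C = 0.3564 * 2.6950 * 2.4900 * 3600
C = 8610 t/hr


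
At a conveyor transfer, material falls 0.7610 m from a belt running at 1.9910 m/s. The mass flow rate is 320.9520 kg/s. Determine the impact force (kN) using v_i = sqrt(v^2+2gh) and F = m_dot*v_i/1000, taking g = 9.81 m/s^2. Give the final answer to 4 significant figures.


v_i = sqrt(1.9910^2 + 2*9.81*0.7610) = 4.34683 m/s
F = 320.9520 * 4.34683 / 1000
F = 1.395 kN


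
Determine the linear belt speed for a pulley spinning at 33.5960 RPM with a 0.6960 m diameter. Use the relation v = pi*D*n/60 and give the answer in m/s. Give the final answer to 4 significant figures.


v = pi * 0.6960 * 33.5960 / 60
v = 1.224 m/s


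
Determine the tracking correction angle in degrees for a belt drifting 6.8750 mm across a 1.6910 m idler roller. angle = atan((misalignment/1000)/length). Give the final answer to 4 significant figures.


misalign_m = 6.8750 / 1000 = 0.006875 m
angle = atan(0.006875 / 1.6910)
angle = 0.2329 deg


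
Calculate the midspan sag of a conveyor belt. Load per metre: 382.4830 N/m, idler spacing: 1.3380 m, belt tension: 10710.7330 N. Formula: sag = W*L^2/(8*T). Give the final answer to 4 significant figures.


sag = 382.4830 * 1.3380^2 / (8 * 10710.7330)
sag = 0.007991 m


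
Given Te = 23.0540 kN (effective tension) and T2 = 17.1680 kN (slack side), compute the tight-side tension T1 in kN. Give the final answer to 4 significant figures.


T1 = Te + T2 = 23.0540 + 17.1680
T1 = 40.22 kN


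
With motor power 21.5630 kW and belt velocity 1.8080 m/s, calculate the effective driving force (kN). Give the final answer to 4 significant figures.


Te = P / v = 21.5630 / 1.8080
Te = 11.93 kN


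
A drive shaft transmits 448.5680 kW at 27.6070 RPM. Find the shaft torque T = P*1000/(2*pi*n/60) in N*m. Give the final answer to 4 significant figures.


omega = 2*pi*27.6070/60 = 2.891 rad/s
T = 448.5680*1000 / 2.891
T = 155200 N*m


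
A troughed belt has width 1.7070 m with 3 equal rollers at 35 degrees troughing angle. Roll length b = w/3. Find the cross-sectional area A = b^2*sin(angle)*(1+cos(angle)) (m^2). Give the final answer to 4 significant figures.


b = 1.7070/3 = 0.569 m
A = 0.569^2 * sin(35 deg) * (1 + cos(35 deg))
A = 0.3378 m^2


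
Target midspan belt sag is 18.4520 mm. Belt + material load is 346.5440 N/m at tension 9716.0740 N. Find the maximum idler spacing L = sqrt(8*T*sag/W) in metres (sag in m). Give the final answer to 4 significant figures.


sag = 18.4520/1000 = 0.018452 m
L = sqrt(8 * 9716.0740 * 0.018452 / 346.5440)
L = 2.034 m


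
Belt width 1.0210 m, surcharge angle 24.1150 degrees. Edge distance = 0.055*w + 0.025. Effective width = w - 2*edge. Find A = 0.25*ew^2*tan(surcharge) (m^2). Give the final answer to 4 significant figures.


edge = 0.055*1.0210 + 0.025 = 0.081155 m
ew = 1.0210 - 2*0.081155 = 0.85869 m
A = 0.25 * 0.85869^2 * tan(24.1150 deg)
A = 0.08252 m^2


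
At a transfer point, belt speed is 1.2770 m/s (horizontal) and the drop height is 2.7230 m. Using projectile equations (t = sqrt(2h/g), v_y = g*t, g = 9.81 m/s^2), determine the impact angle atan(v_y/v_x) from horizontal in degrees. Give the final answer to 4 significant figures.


t = sqrt(2*2.7230/9.81) = 0.745082 s
v_y = 9.81 * 0.745082 = 7.30925 m/s
angle = atan(7.30925 / 1.2770) = 80.09 deg


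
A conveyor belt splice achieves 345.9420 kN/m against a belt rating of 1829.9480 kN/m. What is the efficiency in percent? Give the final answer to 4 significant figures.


Eff = 345.9420 / 1829.9480 * 100
Eff = 18.90 %


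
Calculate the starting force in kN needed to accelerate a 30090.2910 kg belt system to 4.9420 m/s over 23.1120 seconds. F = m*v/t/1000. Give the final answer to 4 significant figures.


F = 30090.2910 * 4.9420 / 23.1120 / 1000
F = 6.434 kN


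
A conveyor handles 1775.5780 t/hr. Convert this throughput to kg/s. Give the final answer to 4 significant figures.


m_dot = 1775.5780 * 1000 / 3600
m_dot = 493.2 kg/s


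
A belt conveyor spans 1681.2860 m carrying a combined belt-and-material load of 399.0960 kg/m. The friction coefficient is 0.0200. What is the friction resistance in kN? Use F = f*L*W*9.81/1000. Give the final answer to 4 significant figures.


F = 0.0200 * 1681.2860 * 399.0960 * 9.81 / 1000
F = 131.6 kN


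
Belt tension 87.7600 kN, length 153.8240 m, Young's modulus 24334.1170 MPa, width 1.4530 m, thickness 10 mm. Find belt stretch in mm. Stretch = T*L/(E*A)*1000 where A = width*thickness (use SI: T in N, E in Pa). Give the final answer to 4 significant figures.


A = 1.4530 * 0.01 = 0.01453 m^2
Stretch = 87.7600*1000 * 153.8240 / (24334.1170e6 * 0.01453) * 1000
Stretch = 38.18 mm


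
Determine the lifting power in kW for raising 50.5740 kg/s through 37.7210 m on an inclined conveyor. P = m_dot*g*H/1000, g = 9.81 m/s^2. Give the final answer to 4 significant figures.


P = 50.5740 * 9.81 * 37.7210 / 1000
P = 18.71 kW


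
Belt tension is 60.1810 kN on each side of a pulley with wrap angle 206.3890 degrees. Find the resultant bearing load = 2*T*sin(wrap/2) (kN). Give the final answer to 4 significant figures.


F = 2 * 60.1810 * sin(206.3890/2 deg)
F = 117.2 kN


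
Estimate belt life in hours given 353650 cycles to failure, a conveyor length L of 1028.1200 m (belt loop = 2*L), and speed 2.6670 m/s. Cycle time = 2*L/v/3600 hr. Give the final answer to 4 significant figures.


cycle_time = 2 * 1028.1200 / 2.6670 / 3600 = 0.214165 hr
life = 353650 * 0.214165 = 75740 hours


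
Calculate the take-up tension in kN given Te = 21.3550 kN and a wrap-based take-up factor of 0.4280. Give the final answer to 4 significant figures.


T_tu = 21.3550 * 0.4280
T_tu = 9.140 kN


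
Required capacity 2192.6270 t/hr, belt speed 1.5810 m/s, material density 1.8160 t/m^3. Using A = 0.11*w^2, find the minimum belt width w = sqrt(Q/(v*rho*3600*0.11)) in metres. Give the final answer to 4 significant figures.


A_req = 2192.6270 / (1.5810 * 1.8160 * 3600) = 0.212136 m^2
w = sqrt(0.212136 / 0.11)
w = 1.389 m


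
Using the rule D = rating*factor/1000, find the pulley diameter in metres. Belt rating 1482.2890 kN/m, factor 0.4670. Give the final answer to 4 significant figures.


D = 1482.2890 * 0.4670 / 1000
D = 0.6922 m


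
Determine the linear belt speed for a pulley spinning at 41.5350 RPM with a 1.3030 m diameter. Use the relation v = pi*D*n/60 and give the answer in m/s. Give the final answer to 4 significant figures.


v = pi * 1.3030 * 41.5350 / 60
v = 2.834 m/s


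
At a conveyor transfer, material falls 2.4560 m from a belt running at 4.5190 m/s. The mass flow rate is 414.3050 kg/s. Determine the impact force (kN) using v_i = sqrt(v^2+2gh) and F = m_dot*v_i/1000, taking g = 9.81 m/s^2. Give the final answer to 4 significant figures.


v_i = sqrt(4.5190^2 + 2*9.81*2.4560) = 8.283 m/s
F = 414.3050 * 8.283 / 1000
F = 3.432 kN


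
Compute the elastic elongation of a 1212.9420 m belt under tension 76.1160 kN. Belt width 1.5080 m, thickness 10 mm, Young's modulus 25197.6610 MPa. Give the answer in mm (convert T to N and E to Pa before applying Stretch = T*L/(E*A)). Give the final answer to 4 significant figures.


A = 1.5080 * 0.01 = 0.01508 m^2
Stretch = 76.1160*1000 * 1212.9420 / (25197.6610e6 * 0.01508) * 1000
Stretch = 243.0 mm


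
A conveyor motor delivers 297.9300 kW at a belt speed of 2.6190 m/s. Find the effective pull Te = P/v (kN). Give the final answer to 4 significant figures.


Te = P / v = 297.9300 / 2.6190
Te = 113.8 kN


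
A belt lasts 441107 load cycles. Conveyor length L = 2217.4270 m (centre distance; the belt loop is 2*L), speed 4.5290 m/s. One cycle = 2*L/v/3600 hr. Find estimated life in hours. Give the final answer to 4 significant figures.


cycle_time = 2 * 2217.4270 / 4.5290 / 3600 = 0.272004 hr
life = 441107 * 0.272004 = 120000 hours


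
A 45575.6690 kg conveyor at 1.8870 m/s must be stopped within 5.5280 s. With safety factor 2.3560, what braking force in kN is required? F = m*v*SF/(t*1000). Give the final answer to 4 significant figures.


F = 45575.6690 * 1.8870 / 5.5280 * 2.3560 / 1000
F = 36.65 kN


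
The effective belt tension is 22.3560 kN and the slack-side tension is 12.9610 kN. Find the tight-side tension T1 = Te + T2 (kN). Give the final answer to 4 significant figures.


T1 = Te + T2 = 22.3560 + 12.9610
T1 = 35.32 kN


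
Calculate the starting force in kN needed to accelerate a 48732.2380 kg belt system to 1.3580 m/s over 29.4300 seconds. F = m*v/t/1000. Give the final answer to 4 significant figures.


F = 48732.2380 * 1.3580 / 29.4300 / 1000
F = 2.249 kN


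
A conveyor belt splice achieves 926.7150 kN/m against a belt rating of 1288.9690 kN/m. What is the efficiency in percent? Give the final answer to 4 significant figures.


Eff = 926.7150 / 1288.9690 * 100
Eff = 71.90 %


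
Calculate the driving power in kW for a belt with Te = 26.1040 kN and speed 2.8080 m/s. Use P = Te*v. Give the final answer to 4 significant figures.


P = Te * v = 26.1040 * 2.8080
P = 73.30 kW


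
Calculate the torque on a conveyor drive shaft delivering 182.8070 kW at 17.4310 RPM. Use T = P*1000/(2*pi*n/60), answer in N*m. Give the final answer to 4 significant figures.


omega = 2*pi*17.4310/60 = 1.82537 rad/s
T = 182.8070*1000 / 1.82537
T = 100100 N*m


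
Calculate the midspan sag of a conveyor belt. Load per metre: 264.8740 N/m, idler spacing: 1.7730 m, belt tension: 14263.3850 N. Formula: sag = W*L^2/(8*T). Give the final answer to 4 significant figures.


sag = 264.8740 * 1.7730^2 / (8 * 14263.3850)
sag = 0.007297 m


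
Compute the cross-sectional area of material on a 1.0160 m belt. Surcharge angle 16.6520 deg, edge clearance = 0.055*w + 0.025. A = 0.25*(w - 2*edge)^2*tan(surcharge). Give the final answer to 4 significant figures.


edge = 0.055*1.0160 + 0.025 = 0.08088 m
ew = 1.0160 - 2*0.08088 = 0.85424 m
A = 0.25 * 0.85424^2 * tan(16.6520 deg)
A = 0.05457 m^2


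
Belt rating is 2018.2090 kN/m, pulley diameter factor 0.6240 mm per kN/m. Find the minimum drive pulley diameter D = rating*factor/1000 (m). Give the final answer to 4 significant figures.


D = 2018.2090 * 0.6240 / 1000
D = 1.259 m


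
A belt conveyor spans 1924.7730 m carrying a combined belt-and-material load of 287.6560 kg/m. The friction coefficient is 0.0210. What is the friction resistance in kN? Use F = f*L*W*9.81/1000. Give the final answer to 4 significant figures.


F = 0.0210 * 1924.7730 * 287.6560 * 9.81 / 1000
F = 114.1 kN


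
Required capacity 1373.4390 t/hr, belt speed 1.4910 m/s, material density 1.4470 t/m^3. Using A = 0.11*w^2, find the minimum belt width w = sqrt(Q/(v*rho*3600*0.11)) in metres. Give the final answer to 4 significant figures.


A_req = 1373.4390 / (1.4910 * 1.4470 * 3600) = 0.176832 m^2
w = sqrt(0.176832 / 0.11)
w = 1.268 m


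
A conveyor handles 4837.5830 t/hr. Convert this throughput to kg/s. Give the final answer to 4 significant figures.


m_dot = 4837.5830 * 1000 / 3600
m_dot = 1344 kg/s


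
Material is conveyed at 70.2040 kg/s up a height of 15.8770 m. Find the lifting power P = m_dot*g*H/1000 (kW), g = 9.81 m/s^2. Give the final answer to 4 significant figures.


P = 70.2040 * 9.81 * 15.8770 / 1000
P = 10.93 kW


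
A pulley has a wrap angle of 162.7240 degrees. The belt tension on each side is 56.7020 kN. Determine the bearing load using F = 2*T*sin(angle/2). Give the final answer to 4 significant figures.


F = 2 * 56.7020 * sin(162.7240/2 deg)
F = 112.1 kN


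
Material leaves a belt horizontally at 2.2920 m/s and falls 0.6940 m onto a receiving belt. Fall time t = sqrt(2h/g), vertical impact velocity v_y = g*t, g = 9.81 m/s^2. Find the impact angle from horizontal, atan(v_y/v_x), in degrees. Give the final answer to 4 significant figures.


t = sqrt(2*0.6940/9.81) = 0.376149 s
v_y = 9.81 * 0.376149 = 3.69002 m/s
angle = atan(3.69002 / 2.2920) = 58.15 deg


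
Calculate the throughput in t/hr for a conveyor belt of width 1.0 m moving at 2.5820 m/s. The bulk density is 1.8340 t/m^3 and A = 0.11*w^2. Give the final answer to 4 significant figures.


A = 0.11 * 1.0^2 = 0.11 m^2
C = 0.11 * 2.5820 * 1.8340 * 3600
C = 1875 t/hr


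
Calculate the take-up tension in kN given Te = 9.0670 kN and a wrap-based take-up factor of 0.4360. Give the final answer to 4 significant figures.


T_tu = 9.0670 * 0.4360
T_tu = 3.953 kN


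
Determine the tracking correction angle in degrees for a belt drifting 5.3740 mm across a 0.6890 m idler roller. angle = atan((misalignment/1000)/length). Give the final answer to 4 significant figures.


misalign_m = 5.3740 / 1000 = 0.005374 m
angle = atan(0.005374 / 0.6890)
angle = 0.4469 deg


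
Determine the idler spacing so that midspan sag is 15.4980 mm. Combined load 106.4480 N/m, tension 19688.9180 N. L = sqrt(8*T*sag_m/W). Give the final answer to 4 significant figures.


sag = 15.4980/1000 = 0.015498 m
L = sqrt(8 * 19688.9180 * 0.015498 / 106.4480)
L = 4.789 m


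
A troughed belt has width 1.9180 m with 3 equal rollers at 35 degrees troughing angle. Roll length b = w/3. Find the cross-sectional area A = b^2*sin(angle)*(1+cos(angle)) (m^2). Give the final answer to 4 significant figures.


b = 1.9180/3 = 0.639333 m
A = 0.639333^2 * sin(35 deg) * (1 + cos(35 deg))
A = 0.4265 m^2


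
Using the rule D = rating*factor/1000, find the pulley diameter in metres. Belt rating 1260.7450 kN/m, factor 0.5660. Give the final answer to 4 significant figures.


D = 1260.7450 * 0.5660 / 1000
D = 0.7136 m


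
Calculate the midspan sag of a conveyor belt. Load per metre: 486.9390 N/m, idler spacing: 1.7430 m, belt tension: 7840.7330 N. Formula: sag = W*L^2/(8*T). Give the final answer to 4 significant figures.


sag = 486.9390 * 1.7430^2 / (8 * 7840.7330)
sag = 0.02358 m


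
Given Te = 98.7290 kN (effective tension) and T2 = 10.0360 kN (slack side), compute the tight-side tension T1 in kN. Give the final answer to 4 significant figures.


T1 = Te + T2 = 98.7290 + 10.0360
T1 = 108.8 kN


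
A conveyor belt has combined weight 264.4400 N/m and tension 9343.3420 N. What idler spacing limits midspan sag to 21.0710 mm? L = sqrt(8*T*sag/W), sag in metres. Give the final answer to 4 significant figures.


sag = 21.0710/1000 = 0.021071 m
L = sqrt(8 * 9343.3420 * 0.021071 / 264.4400)
L = 2.440 m


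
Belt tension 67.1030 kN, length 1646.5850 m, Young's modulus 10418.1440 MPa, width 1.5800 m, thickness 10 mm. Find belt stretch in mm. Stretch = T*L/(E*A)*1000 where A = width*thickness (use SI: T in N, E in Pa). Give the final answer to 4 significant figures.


A = 1.5800 * 0.01 = 0.01580 m^2
Stretch = 67.1030*1000 * 1646.5850 / (10418.1440e6 * 0.01580) * 1000
Stretch = 671.2 mm


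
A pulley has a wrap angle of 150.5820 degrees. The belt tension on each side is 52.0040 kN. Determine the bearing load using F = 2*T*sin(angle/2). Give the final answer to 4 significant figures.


F = 2 * 52.0040 * sin(150.5820/2 deg)
F = 100.6 kN


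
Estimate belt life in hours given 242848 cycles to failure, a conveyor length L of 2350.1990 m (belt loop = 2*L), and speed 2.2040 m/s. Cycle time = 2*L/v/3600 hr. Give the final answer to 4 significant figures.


cycle_time = 2 * 2350.1990 / 2.2040 / 3600 = 0.592407 hr
life = 242848 * 0.592407 = 143900 hours


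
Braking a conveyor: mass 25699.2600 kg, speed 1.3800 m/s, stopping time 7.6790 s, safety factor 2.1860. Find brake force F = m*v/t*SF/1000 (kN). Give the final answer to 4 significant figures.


F = 25699.2600 * 1.3800 / 7.6790 * 2.1860 / 1000
F = 10.10 kN


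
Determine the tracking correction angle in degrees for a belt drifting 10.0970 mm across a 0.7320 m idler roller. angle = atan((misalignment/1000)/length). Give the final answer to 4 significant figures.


misalign_m = 10.0970 / 1000 = 0.010097 m
angle = atan(0.010097 / 0.7320)
angle = 0.7903 deg


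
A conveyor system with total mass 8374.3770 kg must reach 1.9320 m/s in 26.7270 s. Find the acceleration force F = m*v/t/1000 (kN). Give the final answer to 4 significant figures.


F = 8374.3770 * 1.9320 / 26.7270 / 1000
F = 0.6054 kN


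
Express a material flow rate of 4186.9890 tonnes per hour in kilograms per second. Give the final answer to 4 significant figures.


m_dot = 4186.9890 * 1000 / 3600
m_dot = 1163 kg/s


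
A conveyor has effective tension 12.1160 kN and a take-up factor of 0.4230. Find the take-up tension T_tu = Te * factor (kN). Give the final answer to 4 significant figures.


T_tu = 12.1160 * 0.4230
T_tu = 5.125 kN


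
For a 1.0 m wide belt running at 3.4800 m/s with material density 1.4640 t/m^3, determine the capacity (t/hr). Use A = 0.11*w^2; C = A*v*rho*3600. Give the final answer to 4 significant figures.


A = 0.11 * 1.0^2 = 0.11 m^2
C = 0.11 * 3.4800 * 1.4640 * 3600
C = 2018 t/hr


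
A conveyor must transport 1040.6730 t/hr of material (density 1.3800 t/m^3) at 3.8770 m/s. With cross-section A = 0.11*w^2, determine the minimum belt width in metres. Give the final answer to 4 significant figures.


A_req = 1040.6730 / (3.8770 * 1.3800 * 3600) = 0.0540302 m^2
w = sqrt(0.0540302 / 0.11)
w = 0.7008 m


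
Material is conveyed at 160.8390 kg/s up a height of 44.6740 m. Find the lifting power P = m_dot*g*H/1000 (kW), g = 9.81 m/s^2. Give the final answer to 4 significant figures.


P = 160.8390 * 9.81 * 44.6740 / 1000
P = 70.49 kW


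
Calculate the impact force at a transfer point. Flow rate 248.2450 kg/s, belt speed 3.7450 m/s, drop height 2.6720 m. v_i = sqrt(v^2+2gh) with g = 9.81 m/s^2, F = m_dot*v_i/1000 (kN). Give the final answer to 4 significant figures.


v_i = sqrt(3.7450^2 + 2*9.81*2.6720) = 8.15167 m/s
F = 248.2450 * 8.15167 / 1000
F = 2.024 kN


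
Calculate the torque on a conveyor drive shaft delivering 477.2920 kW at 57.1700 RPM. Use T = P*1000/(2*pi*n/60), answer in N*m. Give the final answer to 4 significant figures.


omega = 2*pi*57.1700/60 = 5.98683 rad/s
T = 477.2920*1000 / 5.98683
T = 79720 N*m


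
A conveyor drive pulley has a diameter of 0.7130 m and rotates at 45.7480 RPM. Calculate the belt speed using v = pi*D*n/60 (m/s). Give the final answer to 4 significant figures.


v = pi * 0.7130 * 45.7480 / 60
v = 1.708 m/s


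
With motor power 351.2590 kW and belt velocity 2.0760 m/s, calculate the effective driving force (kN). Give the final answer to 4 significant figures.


Te = P / v = 351.2590 / 2.0760
Te = 169.2 kN


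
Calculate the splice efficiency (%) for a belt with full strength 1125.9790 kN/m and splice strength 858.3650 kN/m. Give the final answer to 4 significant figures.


Eff = 858.3650 / 1125.9790 * 100
Eff = 76.23 %


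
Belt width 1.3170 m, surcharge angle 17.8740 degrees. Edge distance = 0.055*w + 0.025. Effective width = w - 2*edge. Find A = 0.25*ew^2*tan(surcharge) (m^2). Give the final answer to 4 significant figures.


edge = 0.055*1.3170 + 0.025 = 0.097435 m
ew = 1.3170 - 2*0.097435 = 1.12213 m
A = 0.25 * 1.12213^2 * tan(17.8740 deg)
A = 0.1015 m^2


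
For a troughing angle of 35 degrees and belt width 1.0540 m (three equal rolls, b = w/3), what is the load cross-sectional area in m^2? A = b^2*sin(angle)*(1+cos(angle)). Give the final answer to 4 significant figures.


b = 1.0540/3 = 0.351333 m
A = 0.351333^2 * sin(35 deg) * (1 + cos(35 deg))
A = 0.1288 m^2


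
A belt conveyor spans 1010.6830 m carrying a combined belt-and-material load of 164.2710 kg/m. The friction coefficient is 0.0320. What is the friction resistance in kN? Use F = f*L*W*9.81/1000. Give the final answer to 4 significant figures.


F = 0.0320 * 1010.6830 * 164.2710 * 9.81 / 1000
F = 52.12 kN


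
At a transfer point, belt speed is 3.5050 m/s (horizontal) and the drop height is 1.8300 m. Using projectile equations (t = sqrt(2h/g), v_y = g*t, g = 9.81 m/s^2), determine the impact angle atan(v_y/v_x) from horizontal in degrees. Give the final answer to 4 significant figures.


t = sqrt(2*1.8300/9.81) = 0.61081 s
v_y = 9.81 * 0.61081 = 5.99205 m/s
angle = atan(5.99205 / 3.5050) = 59.67 deg


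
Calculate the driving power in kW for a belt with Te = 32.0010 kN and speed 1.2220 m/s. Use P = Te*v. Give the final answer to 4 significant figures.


P = Te * v = 32.0010 * 1.2220
P = 39.11 kW


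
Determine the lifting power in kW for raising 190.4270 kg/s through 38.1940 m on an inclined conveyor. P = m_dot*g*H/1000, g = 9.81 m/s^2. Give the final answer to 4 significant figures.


P = 190.4270 * 9.81 * 38.1940 / 1000
P = 71.35 kW


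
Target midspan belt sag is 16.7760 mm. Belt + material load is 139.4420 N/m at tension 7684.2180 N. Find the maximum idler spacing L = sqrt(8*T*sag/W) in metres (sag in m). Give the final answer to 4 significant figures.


sag = 16.7760/1000 = 0.016776 m
L = sqrt(8 * 7684.2180 * 0.016776 / 139.4420)
L = 2.720 m


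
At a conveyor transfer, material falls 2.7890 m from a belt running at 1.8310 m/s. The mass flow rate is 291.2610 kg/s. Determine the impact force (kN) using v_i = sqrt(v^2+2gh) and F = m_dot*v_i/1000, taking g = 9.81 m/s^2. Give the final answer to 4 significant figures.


v_i = sqrt(1.8310^2 + 2*9.81*2.7890) = 7.62055 m/s
F = 291.2610 * 7.62055 / 1000
F = 2.220 kN


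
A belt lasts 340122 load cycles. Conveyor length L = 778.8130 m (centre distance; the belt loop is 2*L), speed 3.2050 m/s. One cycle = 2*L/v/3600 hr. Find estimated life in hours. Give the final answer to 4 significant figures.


cycle_time = 2 * 778.8130 / 3.2050 / 3600 = 0.135 hr
life = 340122 * 0.135 = 45920 hours


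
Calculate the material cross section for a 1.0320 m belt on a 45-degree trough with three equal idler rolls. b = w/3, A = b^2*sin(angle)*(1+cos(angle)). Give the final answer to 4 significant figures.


b = 1.0320/3 = 0.344 m
A = 0.344^2 * sin(45 deg) * (1 + cos(45 deg))
A = 0.1428 m^2


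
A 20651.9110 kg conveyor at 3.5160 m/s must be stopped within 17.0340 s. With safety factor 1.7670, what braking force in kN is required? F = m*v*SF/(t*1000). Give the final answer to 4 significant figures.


F = 20651.9110 * 3.5160 / 17.0340 * 1.7670 / 1000
F = 7.532 kN


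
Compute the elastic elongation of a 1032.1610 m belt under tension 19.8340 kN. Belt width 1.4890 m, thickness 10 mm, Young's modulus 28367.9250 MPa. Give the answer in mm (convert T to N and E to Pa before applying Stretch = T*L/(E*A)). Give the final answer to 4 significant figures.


A = 1.4890 * 0.01 = 0.01489 m^2
Stretch = 19.8340*1000 * 1032.1610 / (28367.9250e6 * 0.01489) * 1000
Stretch = 48.47 mm


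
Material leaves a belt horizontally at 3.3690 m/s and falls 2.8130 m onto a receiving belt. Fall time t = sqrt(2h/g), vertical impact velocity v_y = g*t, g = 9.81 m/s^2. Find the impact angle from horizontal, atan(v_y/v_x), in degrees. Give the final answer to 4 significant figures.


t = sqrt(2*2.8130/9.81) = 0.757295 s
v_y = 9.81 * 0.757295 = 7.42906 m/s
angle = atan(7.42906 / 3.3690) = 65.61 deg


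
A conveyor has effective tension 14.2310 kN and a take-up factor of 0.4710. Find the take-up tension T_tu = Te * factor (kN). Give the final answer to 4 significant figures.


T_tu = 14.2310 * 0.4710
T_tu = 6.703 kN


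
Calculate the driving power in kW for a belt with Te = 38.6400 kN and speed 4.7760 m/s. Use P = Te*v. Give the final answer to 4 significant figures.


P = Te * v = 38.6400 * 4.7760
P = 184.5 kW


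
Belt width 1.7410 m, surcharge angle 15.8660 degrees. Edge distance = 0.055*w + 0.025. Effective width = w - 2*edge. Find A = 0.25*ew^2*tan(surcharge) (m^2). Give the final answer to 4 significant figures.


edge = 0.055*1.7410 + 0.025 = 0.120755 m
ew = 1.7410 - 2*0.120755 = 1.49949 m
A = 0.25 * 1.49949^2 * tan(15.8660 deg)
A = 0.1598 m^2


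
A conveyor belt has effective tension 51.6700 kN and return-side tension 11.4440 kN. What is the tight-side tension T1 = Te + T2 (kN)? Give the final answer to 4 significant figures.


T1 = Te + T2 = 51.6700 + 11.4440
T1 = 63.11 kN


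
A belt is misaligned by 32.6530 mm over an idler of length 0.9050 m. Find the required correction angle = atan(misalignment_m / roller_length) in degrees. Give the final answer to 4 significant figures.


misalign_m = 32.6530 / 1000 = 0.032653 m
angle = atan(0.032653 / 0.9050)
angle = 2.066 deg


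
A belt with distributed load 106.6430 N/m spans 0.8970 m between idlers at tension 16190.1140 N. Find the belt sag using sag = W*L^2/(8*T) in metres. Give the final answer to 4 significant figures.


sag = 106.6430 * 0.8970^2 / (8 * 16190.1140)
sag = 0.0006625 m


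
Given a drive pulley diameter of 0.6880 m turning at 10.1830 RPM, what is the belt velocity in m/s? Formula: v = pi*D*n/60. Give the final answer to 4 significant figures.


v = pi * 0.6880 * 10.1830 / 60
v = 0.3668 m/s


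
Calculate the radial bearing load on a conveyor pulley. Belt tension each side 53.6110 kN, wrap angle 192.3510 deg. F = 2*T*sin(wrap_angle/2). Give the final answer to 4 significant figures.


F = 2 * 53.6110 * sin(192.3510/2 deg)
F = 106.6 kN


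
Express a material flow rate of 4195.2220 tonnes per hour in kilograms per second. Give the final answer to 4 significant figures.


m_dot = 4195.2220 * 1000 / 3600
m_dot = 1165 kg/s


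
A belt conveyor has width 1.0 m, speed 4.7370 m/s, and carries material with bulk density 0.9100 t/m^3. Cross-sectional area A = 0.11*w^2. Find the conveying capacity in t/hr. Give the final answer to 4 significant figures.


A = 0.11 * 1.0^2 = 0.11 m^2
C = 0.11 * 4.7370 * 0.9100 * 3600
C = 1707 t/hr


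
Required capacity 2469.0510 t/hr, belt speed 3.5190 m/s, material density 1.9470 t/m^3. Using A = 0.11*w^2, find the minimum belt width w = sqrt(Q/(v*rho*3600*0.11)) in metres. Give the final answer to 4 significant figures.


A_req = 2469.0510 / (3.5190 * 1.9470 * 3600) = 0.100102 m^2
w = sqrt(0.100102 / 0.11)
w = 0.9539 m
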